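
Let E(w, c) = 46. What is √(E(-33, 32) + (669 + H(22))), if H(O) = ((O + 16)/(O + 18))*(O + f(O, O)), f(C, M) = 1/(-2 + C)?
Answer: √294379/20 ≈ 27.128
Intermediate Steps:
H(O) = (16 + O)*(O + 1/(-2 + O))/(18 + O) (H(O) = ((O + 16)/(O + 18))*(O + 1/(-2 + O)) = ((16 + O)/(18 + O))*(O + 1/(-2 + O)) = (16 + O)*(O + 1/(-2 + O))/(18 + O))
√(E(-33, 32) + (669 + H(22))) = √(46 + (669 + (16 + 22 + 22*(-2 + 22)*(16 + 22))/((-2 + 22)*(18 + 22)))) = √(46 + (669 + (16 + 22 + 22*20*38)/(20*40))) = √(46 + (669 + (1/20)*(1/40)*(16 + 22 + 16720))) = √(46 + (669 + (1/20)*(1/40)*16758)) = √(46 + (669 + 8379/400)) = √(46 + 275979/400) = √(294379/400) = √294379/20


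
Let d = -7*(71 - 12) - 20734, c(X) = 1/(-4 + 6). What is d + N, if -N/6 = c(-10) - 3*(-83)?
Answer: -22644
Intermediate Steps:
c(X) = ½ (c(X) = 1/2 = ½)
N = -1497 (N = -6*(½ - 3*(-83)) = -6*(½ + 249) = -6*499/2 = -1497)
d = -21147 (d = -7*59 - 20734 = -413 - 20734 = -21147)
d + N = -21147 - 1497 = -22644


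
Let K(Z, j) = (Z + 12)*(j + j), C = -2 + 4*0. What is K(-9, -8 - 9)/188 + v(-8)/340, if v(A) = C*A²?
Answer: -7343/7990 ≈ -0.91902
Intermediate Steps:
C = -2 (C = -2 + 0 = -2)
K(Z, j) = 2*j*(12 + Z) (K(Z, j) = (12 + Z)*(2*j) = 2*j*(12 + Z))
v(A) = -2*A²
K(-9, -8 - 9)/188 + v(-8)/340 = (2*(-8 - 9)*(12 - 9))/188 - 2*(-8)²/340 = (2*(-17)*3)*(1/188) - 2*64*(1/340) = -102*1/188 - 128*1/340 = -51/94 - 32/85 = -7343/7990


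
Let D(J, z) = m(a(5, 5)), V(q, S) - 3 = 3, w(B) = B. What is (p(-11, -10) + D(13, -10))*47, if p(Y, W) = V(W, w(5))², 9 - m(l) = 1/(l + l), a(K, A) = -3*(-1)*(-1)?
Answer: 12737/6 ≈ 2122.8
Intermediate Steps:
a(K, A) = -3 (a(K, A) = 3*(-1) = -3)
m(l) = 9 - 1/(2*l) (m(l) = 9 - 1/(l + l) = 9 - 1/(2*l))
V(q, S) = 6 (V(q, S) = 3 + 3 = 6)
D(J, z) = 55/6 (D(J, z) = 9 - ½/(-3) = 9 - ½*(-⅓) = 9 + ⅙ = 55/6)
p(Y, W) = 36 (p(Y, W) = 6² = 36)
(p(-11, -10) + D(13, -10))*47 = (36 + 55/6)*47 = (271/6)*47 = 12737/6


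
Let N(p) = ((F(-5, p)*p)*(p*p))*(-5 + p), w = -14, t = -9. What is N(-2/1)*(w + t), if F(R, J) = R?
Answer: 6440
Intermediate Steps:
N(p) = -5*p**3*(-5 + p) (N(p) = ((-5*p)*(p*p))*(-5 + p) = ((-5*p)*p**2)*(-5 + p) = (-5*p**3)*(-5 + p) = -5*p**3*(-5 + p))
N(-2/1)*(w + t) = (5*(-2/1)**3*(5 - (-2)/1))*(-14 - 9) = (5*(-2*1)**3*(5 - (-2)))*(-23) = (5*(-2)**3*(5 - 1*(-2)))*(-23) = (5*(-8)*(5 + 2))*(-23) = (5*(-8)*7)*(-23) = -280*(-23) = 6440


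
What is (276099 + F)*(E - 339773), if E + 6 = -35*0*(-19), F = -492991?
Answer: 73695346868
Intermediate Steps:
E = -6 (E = -6 - 35*0*(-19) = -6 + 0*(-19) = -6 + 0 = -6)
(276099 + F)*(E - 339773) = (276099 - 492991)*(-6 - 339773) = -216892*(-339779) = 73695346868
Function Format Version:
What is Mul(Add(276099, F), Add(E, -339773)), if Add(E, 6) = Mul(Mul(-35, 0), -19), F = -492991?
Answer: 73695346868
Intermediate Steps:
E = -6 (E = Add(-6, Mul(Mul(-35, 0), -19)) = Add(-6, Mul(0, -19)) = Add(-6, 0) = -6)
Mul(Add(276099, F), Add(E, -339773)) = Mul(Add(276099, -492991), Add(-6, -339773)) = Mul(-216892, -339779) = 73695346868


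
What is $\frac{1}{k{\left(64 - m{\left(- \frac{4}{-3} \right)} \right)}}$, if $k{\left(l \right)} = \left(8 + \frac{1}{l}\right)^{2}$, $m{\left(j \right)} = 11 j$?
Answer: $\frac{21904}{1408969} \approx 0.015546$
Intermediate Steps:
$\frac{1}{k{\left(64 - m{\left(- \frac{4}{-3} \right)} \right)}} = \frac{1}{\frac{1}{\left(64 - 11 \left(- \frac{4}{-3}\right)\right)^{2}} \left(1 + 8 \left(64 - 11 \left(- \frac{4}{-3}\right)\right)\right)^{2}} = \frac{1}{\frac{1}{\left(64 - 11 \left(\left(-4\right) \left(- \frac{1}{3}\right)\right)\right)^{2}} \left(1 + 8 \left(64 - 11 \left(\left(-4\right) \left(- \frac{1}{3}\right)\right)\right)\right)^{2}} = \frac{1}{\frac{1}{\left(64 - 11 \cdot \frac{4}{3}\right)^{2}} \left(1 + 8 \left(64 - 11 \cdot \frac{4}{3}\right)\right)^{2}} = \frac{1}{\frac{1}{\left(64 - \frac{44}{3}\right)^{2}} \left(1 + 8 \left(64 - \frac{44}{3}\right)\right)^{2}} = \frac{1}{\frac{1}{\frac{21904}{9}} \left(1 + 8 \cdot \frac{148}{3}\right)^{2}} = \frac{1}{\frac{9}{21904} \left(1 + \frac{1184}{3}\right)^{2}} = \frac{1}{\frac{9}{21904} \left(\frac{1187}{3}\right)^{2}} = \frac{1}{\frac{9}{21904} \cdot \frac{1408969}{9}} = \frac{1}{\frac{1408969}{21904}} = \frac{21904}{1408969}$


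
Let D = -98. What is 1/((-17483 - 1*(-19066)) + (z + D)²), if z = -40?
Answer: 1/20627 ≈ 4.8480e-5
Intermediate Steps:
1/((-17483 - 1*(-19066)) + (z + D)²) = 1/((-17483 - 1*(-19066)) + (-40 - 98)²) = 1/((-17483 + 19066) + (-138)²) = 1/(1583 + 19044) = 1/20627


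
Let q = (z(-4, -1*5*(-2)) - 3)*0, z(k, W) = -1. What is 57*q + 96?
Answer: 96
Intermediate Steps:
q = 0 (q = (-1 - 3)*0 = -4*0 = 0)
57*q + 96 = 57*0 + 96 = 0 + 96 = 96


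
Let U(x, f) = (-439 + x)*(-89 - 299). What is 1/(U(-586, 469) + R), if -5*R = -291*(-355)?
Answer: 1/377039 ≈ 2.6522e-6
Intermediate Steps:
U(x, f) = 170332 - 388*x (U(x, f) = (-439 + x)*(-388) = 170332 - 388*x)
R = -20661 (R = -(-291)*(-355)/5 = -⅕*103305 = -20661)
1/(U(-586, 469) + R) = 1/((170332 - 388*(-586)) - 20661) = 1/((170332 + 227368) - 20661) = 1/(397700 - 20661) = 1/377039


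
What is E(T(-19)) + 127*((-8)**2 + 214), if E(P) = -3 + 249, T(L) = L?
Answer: 35552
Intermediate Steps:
E(P) = 246
E(T(-19)) + 127*((-8)**2 + 214) = 246 + 127*((-8)**2 + 214) = 246 + 127*(64 + 214) = 246 + 127*278 = 246 + 35306 = 35552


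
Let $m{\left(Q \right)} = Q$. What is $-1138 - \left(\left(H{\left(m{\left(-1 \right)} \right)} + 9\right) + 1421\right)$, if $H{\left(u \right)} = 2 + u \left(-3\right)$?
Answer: $-2573$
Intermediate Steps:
$H{\left(u \right)} = 2 - 3 u$
$-1138 - \left(\left(H{\left(m{\left(-1 \right)} \right)} + 9\right) + 1421\right) = -1138 - \left(\left(\left(2 - -3\right) + 9\right) + 1421\right) = -1138 - \left(\left(\left(2 + 3\right) + 9\right) + 1421\right) = -1138 - \left(\left(5 + 9\right) + 1421\right) = -1138 - \left(14 + 1421\right) = -1138 - 1435 = -2573$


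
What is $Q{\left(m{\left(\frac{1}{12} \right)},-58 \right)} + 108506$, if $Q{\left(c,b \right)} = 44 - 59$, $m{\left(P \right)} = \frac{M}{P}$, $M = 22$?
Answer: $108491$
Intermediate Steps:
$m{\left(P \right)} = \frac{22}{P}$
$Q{\left(c,b \right)} = -15$
$Q{\left(m{\left(\frac{1}{12} \right)},-58 \right)} + 108506 = -15 + 108506 = 108491$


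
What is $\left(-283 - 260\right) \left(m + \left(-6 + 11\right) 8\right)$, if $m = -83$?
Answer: $23349$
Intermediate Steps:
$\left(-283 - 260\right) \left(m + \left(-6 + 11\right) 8\right) = \left(-283 - 260\right) \left(-83 + \left(-6 + 11\right) 8\right) = - 543 \left(-83 + 5 \cdot 8\right) = - 543 \left(-83 + 40\right) = \left(-543\right) \left(-43\right) = 23349$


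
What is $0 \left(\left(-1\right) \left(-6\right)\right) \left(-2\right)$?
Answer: $0$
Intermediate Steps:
$0 \left(\left(-1\right) \left(-6\right)\right) \left(-2\right) = 0 \cdot 6 \left(-2\right) = 0 \left(-2\right) = 0$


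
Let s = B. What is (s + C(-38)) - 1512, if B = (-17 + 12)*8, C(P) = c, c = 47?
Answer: -1505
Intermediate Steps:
C(P) = 47
B = -40 (B = -5*8 = -40)
s = -40
(s + C(-38)) - 1512 = (-40 + 47) - 1512 = 7 - 1512 = -1505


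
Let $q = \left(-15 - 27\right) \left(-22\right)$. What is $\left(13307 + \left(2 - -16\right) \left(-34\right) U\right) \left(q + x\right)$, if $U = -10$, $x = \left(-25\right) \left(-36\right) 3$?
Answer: $70403448$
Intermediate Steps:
$x = 2700$ ($x = 900 \cdot 3 = 2700$)
$q = 924$ ($q = \left(-42\right) \left(-22\right) = 924$)
$\left(13307 + \left(2 - -16\right) \left(-34\right) U\right) \left(q + x\right) = \left(13307 + \left(2 - -16\right) \left(-34\right) \left(-10\right)\right) \left(924 + 2700\right) = \left(13307 + \left(2 + 16\right) \left(-34\right) \left(-10\right)\right) 3624 = \left(13307 + 18 \left(-34\right) \left(-10\right)\right) 3624 = \left(13307 - -6120\right) 3624 = \left(13307 + 6120\right) 3624 = 19427 \cdot 3624 = 70403448$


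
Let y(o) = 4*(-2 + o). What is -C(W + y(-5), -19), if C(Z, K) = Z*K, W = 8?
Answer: -380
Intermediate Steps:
y(o) = -8 + 4*o
C(Z, K) = K*Z
-C(W + y(-5), -19) = -(-19)*(8 + (-8 + 4*(-5))) = -(-19)*(8 + (-8 - 20)) = -(-19)*(8 - 28) = -(-19)*(-20) = -1*380 = -380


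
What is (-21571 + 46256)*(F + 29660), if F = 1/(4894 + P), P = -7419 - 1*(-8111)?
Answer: 4089829585285/5586 ≈ 7.3216e+8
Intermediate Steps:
P = 692 (P = -7419 + 8111 = 692)
F = 1/5586 (F = 1/(4894 + 692) = 1/5586 ≈ 0.00017902)
(-21571 + 46256)*(F + 29660) = (-21571 + 46256)*(1/5586 + 29660) = 24685*(165680761/5586) = 4089829585285/5586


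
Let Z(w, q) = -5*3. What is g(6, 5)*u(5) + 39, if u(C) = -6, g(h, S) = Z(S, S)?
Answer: 129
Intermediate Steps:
Z(w, q) = -15
g(h, S) = -15
g(6, 5)*u(5) + 39 = -15*(-6) + 39 = 90 + 39 = 129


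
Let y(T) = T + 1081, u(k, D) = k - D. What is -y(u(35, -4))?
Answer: -1120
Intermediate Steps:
y(T) = 1081 + T
-y(u(35, -4)) = -(1081 + (35 - 1*(-4))) = -(1081 + (35 + 4)) = -(1081 + 39) = -1*1120 = -1120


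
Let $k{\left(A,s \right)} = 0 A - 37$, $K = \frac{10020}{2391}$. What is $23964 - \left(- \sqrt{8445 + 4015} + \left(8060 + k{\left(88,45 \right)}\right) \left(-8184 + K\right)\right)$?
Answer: $\frac{52323507392}{797} + 2 \sqrt{3115} \approx 6.5651 \cdot 10^{7}$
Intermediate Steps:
$K = \frac{3340}{797}$ ($K = 10020 \cdot \frac{1}{2391} = \frac{3340}{797} \approx 4.1907$)
$k{\left(A,s \right)} = -37$ ($k{\left(A,s \right)} = 0 - 37 = -37$)
$23964 - \left(- \sqrt{8445 + 4015} + \left(8060 + k{\left(88,45 \right)}\right) \left(-8184 + K\right)\right) = 23964 - \left(- \sqrt{8445 + 4015} + \left(8060 - 37\right) \left(-8184 + \frac{3340}{797}\right)\right) = 23964 - \left(- \sqrt{12460} + 8023 \left(- \frac{6519308}{797}\right)\right) = 23964 - \left(- 2 \sqrt{3115} - \frac{52304408084}{797}\right) = 23964 - \left(- \frac{52304408084}{797} - 2 \sqrt{3115}\right) = 23964 + \left(\frac{52304408084}{797} + 2 \sqrt{3115}\right) = \frac{52323507392}{797} + 2 \sqrt{3115}$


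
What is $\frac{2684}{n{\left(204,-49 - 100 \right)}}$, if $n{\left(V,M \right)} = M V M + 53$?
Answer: $\frac{2684}{4529057} \approx 0.00059262$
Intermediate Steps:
$n{\left(V,M \right)} = 53 + V M^{2}$ ($n{\left(V,M \right)} = V M^{2} + 53 = 53 + V M^{2}$)
$\frac{2684}{n{\left(204,-49 - 100 \right)}} = \frac{2684}{53 + 204 \left(-49 - 100\right)^{2}} = \frac{2684}{53 + 204 \left(-149\right)^{2}} = \frac{2684}{53 + 204 \cdot 22201} = \frac{2684}{53 + 4529004} = \frac{2684}{4529057}$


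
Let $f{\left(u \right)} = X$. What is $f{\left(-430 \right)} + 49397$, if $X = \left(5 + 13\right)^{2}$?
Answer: $49721$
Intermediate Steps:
$X = 324$ ($X = 18^{2} = 324$)
$f{\left(u \right)} = 324$
$f{\left(-430 \right)} + 49397 = 324 + 49397 = 49721$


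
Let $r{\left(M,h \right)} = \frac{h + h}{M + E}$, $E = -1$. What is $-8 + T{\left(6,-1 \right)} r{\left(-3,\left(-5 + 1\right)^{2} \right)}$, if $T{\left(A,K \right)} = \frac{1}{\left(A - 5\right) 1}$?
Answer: $-16$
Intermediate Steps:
$T{\left(A,K \right)} = \frac{1}{-5 + A}$ ($T{\left(A,K \right)} = \frac{1}{-5 + A} 1 = \frac{1}{-5 + A}$)
$r{\left(M,h \right)} = \frac{2 h}{-1 + M}$ ($r{\left(M,h \right)} = \frac{h + h}{M - 1} = \frac{2 h}{-1 + M}$)
$-8 + T{\left(6,-1 \right)} r{\left(-3,\left(-5 + 1\right)^{2} \right)} = -8 + \frac{2 \left(-5 + 1\right)^{2} \frac{1}{-1 - 3}}{-5 + 6} = -8 + \frac{2 \left(-4\right)^{2} \frac{1}{-4}}{1} = -8 + 1 \cdot 2 \cdot 16 \left(- \frac{1}{4}\right) = -8 + 1 \left(-8\right) = -8 - 8 = -16$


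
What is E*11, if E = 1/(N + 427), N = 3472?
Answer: 11/3899 ≈ 0.0028212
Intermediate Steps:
E = 1/3899 (E = 1/(3472 + 427) = 1/3899 ≈ 0.00025648)
E*11 = (1/3899)*11 = 11/3899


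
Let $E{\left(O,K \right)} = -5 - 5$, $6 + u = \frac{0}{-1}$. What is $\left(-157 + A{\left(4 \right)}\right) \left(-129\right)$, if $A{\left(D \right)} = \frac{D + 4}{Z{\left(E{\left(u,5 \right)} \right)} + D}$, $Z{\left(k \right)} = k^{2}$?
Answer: $\frac{263160}{13} \approx 20243.0$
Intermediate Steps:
$u = -6$ ($u = -6 + \frac{0}{-1} = -6 + 0 \left(-1\right) = -6 + 0 = -6$)
$E{\left(O,K \right)} = -10$ ($E{\left(O,K \right)} = -5 - 5 = -10$)
$A{\left(D \right)} = \frac{4 + D}{100 + D}$ ($A{\left(D \right)} = \frac{D + 4}{\left(-10\right)^{2} + D} = \frac{4 + D}{100 + D}$)
$\left(-157 + A{\left(4 \right)}\right) \left(-129\right) = \left(-157 + \frac{4 + 4}{100 + 4}\right) \left(-129\right) = \left(-157 + \frac{1}{104} \cdot 8\right) \left(-129\right) = \left(-157 + \frac{1}{13}\right) \left(-129\right) = \left(- \frac{2040}{13}\right) \left(-129\right) = \frac{263160}{13}$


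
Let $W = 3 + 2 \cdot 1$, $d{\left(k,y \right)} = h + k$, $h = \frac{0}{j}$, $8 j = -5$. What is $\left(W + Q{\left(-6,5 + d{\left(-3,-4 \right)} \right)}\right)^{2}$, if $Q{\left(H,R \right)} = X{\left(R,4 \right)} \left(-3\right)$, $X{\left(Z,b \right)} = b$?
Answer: $49$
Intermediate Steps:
$j = - \frac{5}{8}$ ($j = \frac{1}{8} \left(-5\right) = - \frac{5}{8} \approx -0.625$)
$h = 0$ ($h = \frac{0}{- \frac{5}{8}} = 0 \left(- \frac{8}{5}\right) = 0$)
$d{\left(k,y \right)} = k$ ($d{\left(k,y \right)} = 0 + k = k$)
$Q{\left(H,R \right)} = -12$ ($Q{\left(H,R \right)} = 4 \left(-3\right) = -12$)
$W = 5$ ($W = 3 + 2 = 5$)
$\left(W + Q{\left(-6,5 + d{\left(-3,-4 \right)} \right)}\right)^{2} = \left(5 - 12\right)^{2} = \left(-7\right)^{2} = 49$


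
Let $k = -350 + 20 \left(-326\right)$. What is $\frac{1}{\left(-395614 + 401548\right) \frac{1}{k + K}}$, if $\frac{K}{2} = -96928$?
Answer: $- \frac{100363}{2967} \approx -33.826$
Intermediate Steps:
$K = -193856$ ($K = 2 \left(-96928\right) = -193856$)
$k = -6870$ ($k = -350 - 6520 = -6870$)
$\frac{1}{\left(-395614 + 401548\right) \frac{1}{k + K}} = \frac{1}{\left(-395614 + 401548\right) \frac{1}{-6870 - 193856}} = \frac{1}{5934 \frac{1}{-200726}} = \frac{1}{5934 \left(- \frac{1}{200726}\right)} = \frac{1}{- \frac{2967}{100363}} = - \frac{100363}{2967}$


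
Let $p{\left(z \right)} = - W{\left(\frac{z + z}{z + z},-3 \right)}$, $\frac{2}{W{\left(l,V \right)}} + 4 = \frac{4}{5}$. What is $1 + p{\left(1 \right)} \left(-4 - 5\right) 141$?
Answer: $- \frac{6337}{8} \approx -792.13$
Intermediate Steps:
$W{\left(l,V \right)} = - \frac{5}{8}$ ($W{\left(l,V \right)} = \frac{2}{-4 + \frac{4}{5}} = \frac{2}{- \frac{16}{5}} = 2 \left(- \frac{5}{16}\right) = - \frac{5}{8}$)
$p{\left(z \right)} = \frac{5}{8}$ ($p{\left(z \right)} = \left(-1\right) \left(- \frac{5}{8}\right) = \frac{5}{8}$)
$1 + p{\left(1 \right)} \left(-4 - 5\right) 141 = 1 + \frac{5 \left(-4 - 5\right)}{8} \cdot 141 = 1 + \frac{5}{8} \left(-9\right) 141 = 1 - \frac{6345}{8} = - \frac{6337}{8}$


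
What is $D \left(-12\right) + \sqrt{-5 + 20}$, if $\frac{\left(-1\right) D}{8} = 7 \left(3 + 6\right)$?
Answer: $6048 + \sqrt{15} \approx 6051.9$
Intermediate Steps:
$D = -504$ ($D = - 8 \cdot 7 \left(3 + 6\right) = - 8 \cdot 7 \cdot 9 = \left(-8\right) 63 = -504$)
$D \left(-12\right) + \sqrt{-5 + 20} = \left(-504\right) \left(-12\right) + \sqrt{-5 + 20} = 6048 + \sqrt{15}$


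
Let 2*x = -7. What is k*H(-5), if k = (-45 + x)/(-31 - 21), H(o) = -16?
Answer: -194/13 ≈ -14.923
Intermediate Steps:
x = -7/2 (x = (½)*(-7) = -7/2 ≈ -3.5000)
k = 97/104 (k = (-45 - 7/2)/(-31 - 21) = -97/2/(-52) = -97/2*(-1/52) = 97/104 ≈ 0.93269)
k*H(-5) = (97/104)*(-16) = -194/13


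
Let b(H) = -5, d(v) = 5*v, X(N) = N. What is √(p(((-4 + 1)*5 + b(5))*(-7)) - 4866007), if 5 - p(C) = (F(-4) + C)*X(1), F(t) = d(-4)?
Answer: I*√4866122 ≈ 2205.9*I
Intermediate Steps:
F(t) = -20 (F(t) = 5*(-4) = -20)
p(C) = 25 - C (p(C) = 5 - (-20 + C) = 5 + (20 - C) = 25 - C)
√(p(((-4 + 1)*5 + b(5))*(-7)) - 4866007) = √((25 - ((-4 + 1)*5 - 5)*(-7)) - 4866007) = √((25 - (-3*5 - 5)*(-7)) - 4866007) = √((25 - (-15 - 5)*(-7)) - 4866007) = √((25 - (-20)*(-7)) - 4866007) = √((25 - 1*140) - 4866007) = √((25 - 140) - 4866007) = √(-115 - 4866007) = √(-4866122) = I*√4866122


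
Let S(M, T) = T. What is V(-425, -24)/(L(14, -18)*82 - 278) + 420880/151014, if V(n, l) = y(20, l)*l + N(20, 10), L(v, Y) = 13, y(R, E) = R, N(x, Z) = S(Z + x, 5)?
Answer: 129960895/59499516 ≈ 2.1842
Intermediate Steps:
N(x, Z) = 5
V(n, l) = 5 + 20*l (V(n, l) = 20*l + 5 = 5 + 20*l)
V(-425, -24)/(L(14, -18)*82 - 278) + 420880/151014 = (5 + 20*(-24))/(13*82 - 278) + 420880/151014 = (5 - 480)/(1066 - 278) + 420880*(1/151014) = -475/788 + 210440/75507 = 129960895/59499516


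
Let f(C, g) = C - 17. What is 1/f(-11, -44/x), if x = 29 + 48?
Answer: -1/28 ≈ -0.035714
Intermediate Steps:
x = 77
f(C, g) = -17 + C
1/f(-11, -44/x) = 1/(-17 - 11) = 1/(-28) = -1/28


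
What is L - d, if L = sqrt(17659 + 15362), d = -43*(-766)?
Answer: -32938 + 3*sqrt(3669) ≈ -32756.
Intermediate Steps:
d = 32938
L = 3*sqrt(3669) (L = sqrt(33021) = 3*sqrt(3669) ≈ 181.72)
L - d = 3*sqrt(3669) - 1*32938 = 3*sqrt(3669) - 32938 = -32938 + 3*sqrt(3669)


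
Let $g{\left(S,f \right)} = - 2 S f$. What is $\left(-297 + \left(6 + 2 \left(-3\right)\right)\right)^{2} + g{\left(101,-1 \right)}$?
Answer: $88411$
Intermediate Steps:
$g{\left(S,f \right)} = - 2 S f$
$\left(-297 + \left(6 + 2 \left(-3\right)\right)\right)^{2} + g{\left(101,-1 \right)} = \left(-297 + \left(6 + 2 \left(-3\right)\right)\right)^{2} - 202 \left(-1\right) = \left(-297 + \left(6 - 6\right)\right)^{2} + 202 = \left(-297 + 0\right)^{2} + 202 = \left(-297\right)^{2} + 202 = 88209 + 202 = 88411$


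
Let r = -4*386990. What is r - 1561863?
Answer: -3109823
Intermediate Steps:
r = -1547960
r - 1561863 = -1547960 - 1561863 = -3109823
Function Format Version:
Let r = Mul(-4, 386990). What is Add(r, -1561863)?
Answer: -3109823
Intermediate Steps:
r = -1547960
Add(r, -1561863) = Add(-1547960, -1561863) = -3109823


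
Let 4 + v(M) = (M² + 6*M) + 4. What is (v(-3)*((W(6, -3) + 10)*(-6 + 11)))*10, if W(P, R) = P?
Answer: -7200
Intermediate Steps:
v(M) = M² + 6*M (v(M) = -4 + ((M² + 6*M) + 4) = -4 + (4 + M² + 6*M) = M² + 6*M)
(v(-3)*((W(6, -3) + 10)*(-6 + 11)))*10 = ((-3*(6 - 3))*((6 + 10)*(-6 + 11)))*10 = ((-3*3)*(16*5))*10 = -9*80*10 = -720*10 = -7200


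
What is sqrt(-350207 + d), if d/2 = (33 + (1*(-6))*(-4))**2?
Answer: I*sqrt(343709) ≈ 586.27*I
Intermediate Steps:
d = 6498 (d = 2*(33 + (1*(-6))*(-4))**2 = 2*(33 - 6*(-4))**2 = 2*(33 + 24)**2 = 2*57**2 = 2*3249 = 6498)
sqrt(-350207 + d) = sqrt(-350207 + 6498) = sqrt(-343709) = I*sqrt(343709)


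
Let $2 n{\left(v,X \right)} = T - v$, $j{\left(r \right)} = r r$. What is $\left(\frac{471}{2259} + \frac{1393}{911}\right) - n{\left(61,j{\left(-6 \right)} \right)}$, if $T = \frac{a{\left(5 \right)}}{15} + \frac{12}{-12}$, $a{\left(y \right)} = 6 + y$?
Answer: $\frac{74019673}{2286610} \approx 32.371$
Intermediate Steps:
$j{\left(r \right)} = r^{2}$
$T = - \frac{4}{15}$ ($T = \frac{6 + 5}{15} + \frac{12}{-12} = 11 \cdot \frac{1}{15} + 12 \left(- \frac{1}{12}\right) = \frac{11}{15} - 1 = - \frac{4}{15} \approx -0.26667$)
$n{\left(v,X \right)} = - \frac{2}{15} - \frac{v}{2}$ ($n{\left(v,X \right)} = \frac{- \frac{4}{15} - v}{2} = - \frac{2}{15} - \frac{v}{2}$)
$\left(\frac{471}{2259} + \frac{1393}{911}\right) - n{\left(61,j{\left(-6 \right)} \right)} = \left(\frac{471}{2259} + \frac{1393}{911}\right) - \left(- \frac{2}{15} - \frac{61}{2}\right) = \left(471 \cdot \frac{1}{2259} + 1393 \cdot \frac{1}{911}\right) - \left(- \frac{2}{15} - \frac{61}{2}\right) = \left(\frac{157}{753} + \frac{1393}{911}\right) - - \frac{919}{30} = \frac{1191956}{685983} + \frac{919}{30} = \frac{74019673}{2286610}$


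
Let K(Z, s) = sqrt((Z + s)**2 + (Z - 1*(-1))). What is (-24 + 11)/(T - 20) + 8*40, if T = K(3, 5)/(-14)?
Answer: 6279300/19583 - 91*sqrt(17)/19583 ≈ 320.63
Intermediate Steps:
K(Z, s) = sqrt(1 + Z + (Z + s)**2) (K(Z, s) = sqrt((Z + s)**2 + (Z + 1)) = sqrt((Z + s)**2 + (1 + Z)) = sqrt(1 + Z + (Z + s)**2))
T = -sqrt(17)/7 (T = sqrt(1 + 3 + (3 + 5)**2)/(-14) = sqrt(1 + 3 + 8**2)*(-1/14) = sqrt(1 + 3 + 64)*(-1/14) = sqrt(68)*(-1/14) = (2*sqrt(17))*(-1/14) = -sqrt(17)/7 ≈ -0.58902)
(-24 + 11)/(T - 20) + 8*40 = (-24 + 11)/(-sqrt(17)/7 - 20) + 8*40 = -13/(-20 - sqrt(17)/7) + 320 = 320 - 13/(-20 - sqrt(17)/7)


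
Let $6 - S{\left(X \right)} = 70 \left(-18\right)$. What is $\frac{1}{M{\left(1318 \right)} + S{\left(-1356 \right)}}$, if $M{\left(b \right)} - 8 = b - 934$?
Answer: $\frac{1}{1658} \approx 0.00060314$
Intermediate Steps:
$S{\left(X \right)} = 1266$ ($S{\left(X \right)} = 6 - 70 \left(-18\right) = 6 - -1260 = 6 + 1260 = 1266$)
$M{\left(b \right)} = -926 + b$ ($M{\left(b \right)} = 8 + \left(b - 934\right) = 8 + \left(-934 + b\right) = -926 + b$)
$\frac{1}{M{\left(1318 \right)} + S{\left(-1356 \right)}} = \frac{1}{\left(-926 + 1318\right) + 1266} = \frac{1}{392 + 1266} = \frac{1}{1658}$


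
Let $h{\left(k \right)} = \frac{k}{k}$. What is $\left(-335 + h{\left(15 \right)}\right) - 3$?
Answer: $-337$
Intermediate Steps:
$h{\left(k \right)} = 1$
$\left(-335 + h{\left(15 \right)}\right) - 3 = \left(-335 + 1\right) - 3 = -334 - 3 = -337$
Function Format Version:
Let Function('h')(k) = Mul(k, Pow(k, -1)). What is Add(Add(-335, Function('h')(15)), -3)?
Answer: -337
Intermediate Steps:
Function('h')(k) = 1
Add(Add(-335, Function('h')(15)), -3) = Add(Add(-335, 1), -3) = Add(-334, -3) = -337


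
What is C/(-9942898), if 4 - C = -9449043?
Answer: -9449047/9942898 ≈ -0.95033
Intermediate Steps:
C = 9449047 (C = 4 - 1*(-9449043) = 4 + 9449043 = 9449047)
C/(-9942898) = 9449047/(-9942898) = 9449047*(-1/9942898) = -9449047/9942898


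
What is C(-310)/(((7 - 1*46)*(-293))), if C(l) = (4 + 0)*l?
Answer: -1240/11427 ≈ -0.10851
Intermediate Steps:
C(l) = 4*l
C(-310)/(((7 - 1*46)*(-293))) = (4*(-310))/(((7 - 1*46)*(-293))) = -1240*(-1/(293*(7 - 46))) = -1240/((-39*(-293))) = -1240/11427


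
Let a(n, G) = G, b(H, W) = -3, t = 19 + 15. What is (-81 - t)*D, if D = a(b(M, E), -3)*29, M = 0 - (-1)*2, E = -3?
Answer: 10005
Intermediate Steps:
t = 34
M = 2 (M = 0 - 1*(-2) = 0 + 2 = 2)
D = -87 (D = -3*29 = -87)
(-81 - t)*D = (-81 - 1*34)*(-87) = (-81 - 34)*(-87) = -115*(-87) = 10005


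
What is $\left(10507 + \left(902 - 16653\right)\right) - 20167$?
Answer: $-25411$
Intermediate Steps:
$\left(10507 + \left(902 - 16653\right)\right) - 20167 = \left(10507 - 15751\right) - 20167 = -5244 - 20167 = -25411$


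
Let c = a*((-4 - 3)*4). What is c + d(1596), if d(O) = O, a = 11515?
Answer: -320824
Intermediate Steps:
c = -322420 (c = 11515*((-4 - 3)*4) = 11515*(-7*4) = 11515*(-28) = -322420)
c + d(1596) = -322420 + 1596 = -320824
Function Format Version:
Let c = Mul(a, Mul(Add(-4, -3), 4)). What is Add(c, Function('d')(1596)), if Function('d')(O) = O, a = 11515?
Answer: -320824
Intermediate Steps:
c = -322420 (c = Mul(11515, Mul(Add(-4, -3), 4)) = Mul(11515, Mul(-7, 4)) = Mul(11515, -28) = -322420)
Add(c, Function('d')(1596)) = Add(-322420, 1596) = -320824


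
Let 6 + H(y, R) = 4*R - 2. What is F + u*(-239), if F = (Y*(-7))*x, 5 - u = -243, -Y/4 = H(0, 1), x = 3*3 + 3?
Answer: -60616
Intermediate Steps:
H(y, R) = -8 + 4*R (H(y, R) = -6 + (4*R - 2) = -6 + (-2 + 4*R) = -8 + 4*R)
x = 12 (x = 9 + 3 = 12)
Y = 16 (Y = -4*(-8 + 4*1) = -4*(-8 + 4) = -4*(-4) = 16)
u = 248 (u = 5 - 1*(-243) = 5 + 243 = 248)
F = -1344 (F = (16*(-7))*12 = -112*12 = -1344)
F + u*(-239) = -1344 + 248*(-239) = -1344 - 59272 = -60616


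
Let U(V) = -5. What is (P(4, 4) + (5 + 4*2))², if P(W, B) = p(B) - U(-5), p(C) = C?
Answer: 484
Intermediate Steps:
P(W, B) = 5 + B (P(W, B) = B - 1*(-5) = B + 5 = 5 + B)
(P(4, 4) + (5 + 4*2))² = ((5 + 4) + (5 + 4*2))² = (9 + (5 + 8))² = (9 + 13)² = 22² = 484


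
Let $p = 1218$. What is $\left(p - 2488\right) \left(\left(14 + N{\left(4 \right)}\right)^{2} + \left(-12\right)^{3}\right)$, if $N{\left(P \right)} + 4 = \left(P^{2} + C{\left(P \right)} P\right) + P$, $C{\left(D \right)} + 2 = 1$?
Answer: $1336040$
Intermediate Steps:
$C{\left(D \right)} = -1$ ($C{\left(D \right)} = -2 + 1 = -1$)
$N{\left(P \right)} = -4 + P^{2}$ ($N{\left(P \right)} = -4 + \left(\left(P^{2} - P\right) + P\right) = -4 + P^{2}$)
$\left(p - 2488\right) \left(\left(14 + N{\left(4 \right)}\right)^{2} + \left(-12\right)^{3}\right) = \left(1218 - 2488\right) \left(\left(14 - \left(4 - 4^{2}\right)\right)^{2} + \left(-12\right)^{3}\right) = - 1270 \left(\left(14 + \left(-4 + 16\right)\right)^{2} - 1728\right) = - 1270 \left(\left(14 + 12\right)^{2} - 1728\right) = - 1270 \left(26^{2} - 1728\right) = - 1270 \left(676 - 1728\right) = \left(-1270\right) \left(-1052\right) = 1336040$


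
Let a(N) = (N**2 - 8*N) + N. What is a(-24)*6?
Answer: 4464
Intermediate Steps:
a(N) = N**2 - 7*N
a(-24)*6 = -24*(-7 - 24)*6 = -24*(-31)*6 = 744*6 = 4464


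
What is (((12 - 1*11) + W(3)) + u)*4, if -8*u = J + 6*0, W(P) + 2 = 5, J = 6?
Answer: 13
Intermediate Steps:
W(P) = 3 (W(P) = -2 + 5 = 3)
u = -¾ (u = -(6 + 6*0)/8 = -(6 + 0)/8 = -⅛*6 = -¾ ≈ -0.75000)
(((12 - 1*11) + W(3)) + u)*4 = (((12 - 1*11) + 3) - ¾)*4 = (((12 - 11) + 3) - ¾)*4 = ((1 + 3) - ¾)*4 = (4 - ¾)*4 = (13/4)*4 = 13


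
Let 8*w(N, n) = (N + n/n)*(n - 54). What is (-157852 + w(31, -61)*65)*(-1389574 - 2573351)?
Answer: 744047094600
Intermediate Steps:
w(N, n) = (1 + N)*(-54 + n)/8 (w(N, n) = ((N + n/n)*(n - 54))/8 = ((N + 1)*(-54 + n))/8 = ((1 + N)*(-54 + n))/8 = (1 + N)*(-54 + n)/8)
(-157852 + w(31, -61)*65)*(-1389574 - 2573351) = (-157852 + (-27/4 - 27/4*31 + (⅛)*(-61) + (⅛)*31*(-61))*65)*(-1389574 - 2573351) = (-157852 + (-27/4 - 837/4 - 61/8 - 1891/8)*65)*(-3962925) = (-157852 - 460*65)*(-3962925) = (-157852 - 29900)*(-3962925) = -187752*(-3962925) = 744047094600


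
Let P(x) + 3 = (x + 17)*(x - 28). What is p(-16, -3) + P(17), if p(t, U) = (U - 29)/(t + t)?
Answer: -376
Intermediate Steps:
p(t, U) = (-29 + U)/(2*t) (p(t, U) = (-29 + U)/((2*t)) = (-29 + U)*(1/(2*t)) = (-29 + U)/(2*t))
P(x) = -3 + (-28 + x)*(17 + x) (P(x) = -3 + (x + 17)*(x - 28) = -3 + (17 + x)*(-28 + x) = -3 + (-28 + x)*(17 + x))
p(-16, -3) + P(17) = (½)*(-29 - 3)/(-16) + (-479 + 17² - 11*17) = (½)*(-1/16)*(-32) + (-479 + 289 - 187) = 1 - 377 = -376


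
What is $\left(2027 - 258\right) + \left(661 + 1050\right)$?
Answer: $3480$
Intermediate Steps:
$\left(2027 - 258\right) + \left(661 + 1050\right) = 1769 + 1711 = 3480$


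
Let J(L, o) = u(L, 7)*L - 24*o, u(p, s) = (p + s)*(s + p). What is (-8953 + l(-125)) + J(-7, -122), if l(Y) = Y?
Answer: -6150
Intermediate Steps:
u(p, s) = (p + s)² (u(p, s) = (p + s)*(p + s) = (p + s)²)
J(L, o) = -24*o + L*(7 + L)² (J(L, o) = (L + 7)²*L - 24*o = (7 + L)²*L - 24*o = L*(7 + L)² - 24*o = -24*o + L*(7 + L)²)
(-8953 + l(-125)) + J(-7, -122) = (-8953 - 125) + (-24*(-122) - 7*(7 - 7)²) = -9078 + (2928 - 7*0²) = -9078 + (2928 - 7*0) = -9078 + (2928 + 0) = -9078 + 2928 = -6150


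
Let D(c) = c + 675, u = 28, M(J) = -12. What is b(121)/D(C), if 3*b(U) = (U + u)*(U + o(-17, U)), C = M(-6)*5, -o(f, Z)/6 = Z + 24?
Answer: -111601/1845 ≈ -60.488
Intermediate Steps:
o(f, Z) = -144 - 6*Z (o(f, Z) = -6*(Z + 24) = -6*(24 + Z) = -144 - 6*Z)
C = -60 (C = -12*5 = -60)
D(c) = 675 + c
b(U) = (-144 - 5*U)*(28 + U)/3 (b(U) = ((U + 28)*(U + (-144 - 6*U)))/3 = ((28 + U)*(-144 - 5*U))/3 = ((-144 - 5*U)*(28 + U))/3 = (-144 - 5*U)*(28 + U)/3)
b(121)/D(C) = (-1344 - 284/3*121 - 5/3*121**2)/(675 - 60) = (-1344 - 34364/3 - 5/3*14641)/615 = (-1344 - 34364/3 - 73205/3)*(1/615) = -111601/3*1/615 = -111601/1845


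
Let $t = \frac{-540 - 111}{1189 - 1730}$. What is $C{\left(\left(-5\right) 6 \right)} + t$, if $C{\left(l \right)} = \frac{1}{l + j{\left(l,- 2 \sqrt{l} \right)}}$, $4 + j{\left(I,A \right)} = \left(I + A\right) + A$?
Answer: $\frac{92011}{77363} + \frac{i \sqrt{30}}{1144} \approx 1.1893 + 0.0047878 i$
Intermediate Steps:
$t = \frac{651}{541}$ ($t = - \frac{651}{-541} = \left(-651\right) \left(- \frac{1}{541}\right) = \frac{651}{541} \approx 1.2033$)
$j{\left(I,A \right)} = -4 + I + 2 A$ ($j{\left(I,A \right)} = -4 + \left(\left(I + A\right) + A\right) = -4 + \left(\left(A + I\right) + A\right) = -4 + \left(I + 2 A\right) = -4 + I + 2 A$)
$C{\left(l \right)} = \frac{1}{-4 - 4 \sqrt{l} + 2 l}$ ($C{\left(l \right)} = \frac{1}{l + \left(-4 + l + 2 \left(- 2 \sqrt{l}\right)\right)} = \frac{1}{l - \left(4 - l + 4 \sqrt{l}\right)} = \frac{1}{-4 - 4 \sqrt{l} + 2 l}$)
$C{\left(\left(-5\right) 6 \right)} + t = \frac{1}{2 \left(-2 - 30 - 2 \sqrt{\left(-5\right) 6}\right)} + \frac{651}{541} = \frac{1}{2 \left(-2 - 30 - 2 \sqrt{-30}\right)} + \frac{651}{541} = \frac{1}{2 \left(-2 - 30 - 2 i \sqrt{30}\right)} + \frac{651}{541} = \frac{1}{2 \left(-32 - 2 i \sqrt{30}\right)} + \frac{651}{541} = \frac{651}{541} + \frac{1}{2 \left(-32 - 2 i \sqrt{30}\right)}$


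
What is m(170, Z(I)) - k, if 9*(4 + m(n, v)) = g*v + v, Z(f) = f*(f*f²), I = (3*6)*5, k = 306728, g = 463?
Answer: 3382253268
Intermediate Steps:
I = 90 (I = 18*5 = 90)
Z(f) = f⁴ (Z(f) = f*f³ = f⁴)
m(n, v) = -4 + 464*v/9 (m(n, v) = -4 + (463*v + v)/9 = -4 + (464*v)/9 = -4 + 464*v/9)
m(170, Z(I)) - k = (-4 + (464/9)*90⁴) - 1*306728 = (-4 + (464/9)*65610000) - 306728 = (-4 + 3382560000) - 306728 = 3382559996 - 306728 = 3382253268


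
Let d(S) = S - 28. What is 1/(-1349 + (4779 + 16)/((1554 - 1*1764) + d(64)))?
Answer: -174/239521 ≈ -0.00072645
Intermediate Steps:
d(S) = -28 + S
1/(-1349 + (4779 + 16)/((1554 - 1*1764) + d(64))) = 1/(-1349 + (4779 + 16)/((1554 - 1*1764) + (-28 + 64))) = 1/(-1349 + 4795/((1554 - 1764) + 36)) = 1/(-1349 + 4795/(-210 + 36)) = 1/(-1349 + 4795/(-174)) = 1/(-1349 + 4795*(-1/174)) = 1/(-1349 - 4795/174) = 1/(-239521/174) = -174/239521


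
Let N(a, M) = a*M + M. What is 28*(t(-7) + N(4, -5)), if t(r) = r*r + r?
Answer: 476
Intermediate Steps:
N(a, M) = M + M*a (N(a, M) = M*a + M = M + M*a)
t(r) = r + r² (t(r) = r² + r = r + r²)
28*(t(-7) + N(4, -5)) = 28*(-7*(1 - 7) - 5*(1 + 4)) = 28*(-7*(-6) - 5*5) = 28*(42 - 25) = 28*17 = 476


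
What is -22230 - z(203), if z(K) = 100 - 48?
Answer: -22282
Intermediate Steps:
z(K) = 52
-22230 - z(203) = -22230 - 1*52 = -22230 - 52 = -22282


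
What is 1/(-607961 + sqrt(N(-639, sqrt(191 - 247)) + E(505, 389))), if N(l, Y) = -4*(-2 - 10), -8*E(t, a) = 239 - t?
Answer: -2431844/1478466309759 - 10*sqrt(13)/1478466309759 ≈ -1.6449e-6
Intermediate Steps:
E(t, a) = -239/8 + t/8 (E(t, a) = -(239 - t)/8 = -239/8 + t/8)
N(l, Y) = 48 (N(l, Y) = -4*(-12) = 48)
1/(-607961 + sqrt(N(-639, sqrt(191 - 247)) + E(505, 389))) = 1/(-607961 + sqrt(48 + (-239/8 + (1/8)*505))) = 1/(-607961 + sqrt(48 + (-239/8 + 505/8))) = 1/(-607961 + sqrt(48 + 133/4)) = 1/(-607961 + sqrt(325/4)) = 1/(-607961 + 5*sqrt(13)/2)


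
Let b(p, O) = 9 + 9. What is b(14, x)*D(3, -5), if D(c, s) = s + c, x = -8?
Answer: -36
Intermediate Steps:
b(p, O) = 18
D(c, s) = c + s
b(14, x)*D(3, -5) = 18*(3 - 5) = 18*(-2) = -36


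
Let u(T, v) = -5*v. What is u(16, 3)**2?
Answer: 225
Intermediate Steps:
u(16, 3)**2 = (-5*3)**2 = (-15)**2 = 225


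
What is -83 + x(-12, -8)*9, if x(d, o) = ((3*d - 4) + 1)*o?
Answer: 2725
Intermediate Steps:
x(d, o) = o*(-3 + 3*d) (x(d, o) = ((-4 + 3*d) + 1)*o = (-3 + 3*d)*o = o*(-3 + 3*d))
-83 + x(-12, -8)*9 = -83 + (3*(-8)*(-1 - 12))*9 = -83 + (3*(-8)*(-13))*9 = -83 + 312*9 = -83 + 2808 = 2725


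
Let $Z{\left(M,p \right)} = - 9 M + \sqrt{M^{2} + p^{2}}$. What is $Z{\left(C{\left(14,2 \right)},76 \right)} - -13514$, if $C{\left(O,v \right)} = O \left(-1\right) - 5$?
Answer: $13685 + 19 \sqrt{17} \approx 13763.0$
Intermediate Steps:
$C{\left(O,v \right)} = -5 - O$ ($C{\left(O,v \right)} = - O - 5 = -5 - O$)
$Z{\left(M,p \right)} = \sqrt{M^{2} + p^{2}} - 9 M$
$Z{\left(C{\left(14,2 \right)},76 \right)} - -13514 = \left(\sqrt{\left(-5 - 14\right)^{2} + 76^{2}} - 9 \left(-5 - 14\right)\right) - -13514 = \left(\sqrt{\left(-5 - 14\right)^{2} + 5776} - 9 \left(-5 - 14\right)\right) + 13514 = \left(\sqrt{\left(-19\right)^{2} + 5776} - -171\right) + 13514 = \left(\sqrt{361 + 5776} + 171\right) + 13514 = \left(\sqrt{6137} + 171\right) + 13514 = \left(19 \sqrt{17} + 171\right) + 13514 = \left(171 + 19 \sqrt{17}\right) + 13514 = 13685 + 19 \sqrt{17}$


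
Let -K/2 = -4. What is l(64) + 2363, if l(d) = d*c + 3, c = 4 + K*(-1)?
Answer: 2110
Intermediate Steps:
K = 8 (K = -2*(-4) = 8)
c = -4 (c = 4 + 8*(-1) = 4 - 8 = -4)
l(d) = 3 - 4*d (l(d) = d*(-4) + 3 = -4*d + 3 = 3 - 4*d)
l(64) + 2363 = (3 - 4*64) + 2363 = (3 - 256) + 2363 = -253 + 2363 = 2110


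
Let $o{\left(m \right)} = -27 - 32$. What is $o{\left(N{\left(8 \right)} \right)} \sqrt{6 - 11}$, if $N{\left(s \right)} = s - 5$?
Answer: $- 59 i \sqrt{5} \approx - 131.93 i$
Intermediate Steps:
$N{\left(s \right)} = -5 + s$
$o{\left(m \right)} = -59$
$o{\left(N{\left(8 \right)} \right)} \sqrt{6 - 11} = - 59 \sqrt{6 - 11} = - 59 \sqrt{-5} = - 59 i \sqrt{5}$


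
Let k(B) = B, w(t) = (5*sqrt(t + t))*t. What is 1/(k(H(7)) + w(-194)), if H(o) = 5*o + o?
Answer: 21/182535482 + 485*I*sqrt(97)/91267741 ≈ 1.1505e-7 + 5.2337e-5*I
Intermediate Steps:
H(o) = 6*o
w(t) = 5*sqrt(2)*t**(3/2) (w(t) = (5*sqrt(2*t))*t = (5*(sqrt(2)*sqrt(t)))*t = (5*sqrt(2)*sqrt(t))*t = 5*sqrt(2)*t**(3/2))
1/(k(H(7)) + w(-194)) = 1/(6*7 + 5*sqrt(2)*(-194)**(3/2)) = 1/(42 + 5*sqrt(2)*(-194*I*sqrt(194))) = 1/(42 - 1940*I*sqrt(97))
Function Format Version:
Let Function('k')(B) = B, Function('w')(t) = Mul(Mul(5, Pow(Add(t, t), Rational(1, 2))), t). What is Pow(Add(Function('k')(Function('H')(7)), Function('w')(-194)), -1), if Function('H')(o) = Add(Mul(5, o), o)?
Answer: Add(Rational(21, 182535482), Mul(Rational(485, 91267741), I, Pow(97, Rational(1, 2)))) ≈ Add(1.1505e-7, Mul(5.2337e-5, I))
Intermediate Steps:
Function('H')(o) = Mul(6, o)
Function('w')(t) = Mul(5, Pow(2, Rational(1, 2)), Pow(t, Rational(3, 2))) (Function('w')(t) = Mul(Mul(5, Pow(Mul(2, t), Rational(1, 2))), t) = Mul(Mul(5, Mul(Pow(2, Rational(1, 2)), Pow(t, Rational(1, 2)))), t) = Mul(Mul(5, Pow(2, Rational(1, 2)), Pow(t, Rational(1, 2))), t) = Mul(5, Pow(2, Rational(1, 2)), Pow(t, Rational(3, 2))))
Pow(Add(Function('k')(Function('H')(7)), Function('w')(-194)), -1) = Pow(Add(Mul(6, 7), Mul(5, Pow(2, Rational(1, 2)), Pow(-194, Rational(3, 2)))), -1) = Pow(Add(42, Mul(5, Pow(2, Rational(1, 2)), Mul(-194, I, Pow(194, Rational(1, 2))))), -1) = Pow(Add(42, Mul(-1940, I, Pow(97, Rational(1, 2)))), -1)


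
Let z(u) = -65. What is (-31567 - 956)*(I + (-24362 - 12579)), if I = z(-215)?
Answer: 1203546138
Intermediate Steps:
I = -65
(-31567 - 956)*(I + (-24362 - 12579)) = (-31567 - 956)*(-65 + (-24362 - 12579)) = -32523*(-65 - 36941) = -32523*(-37006) = 1203546138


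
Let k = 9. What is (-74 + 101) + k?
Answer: 36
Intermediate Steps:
(-74 + 101) + k = (-74 + 101) + 9 = 27 + 9 = 36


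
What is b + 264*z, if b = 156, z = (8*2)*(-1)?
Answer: -4068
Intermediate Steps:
z = -16 (z = 16*(-1) = -16)
b + 264*z = 156 + 264*(-16) = 156 - 4224 = -4068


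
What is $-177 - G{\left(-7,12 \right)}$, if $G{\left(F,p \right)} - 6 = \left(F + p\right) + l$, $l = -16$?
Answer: $-172$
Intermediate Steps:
$G{\left(F,p \right)} = -10 + F + p$ ($G{\left(F,p \right)} = 6 - \left(16 - F - p\right) = 6 + \left(-16 + F + p\right) = -10 + F + p$)
$-177 - G{\left(-7,12 \right)} = -177 - \left(-10 - 7 + 12\right) = -177 - -5 = -177 + 5 = -172$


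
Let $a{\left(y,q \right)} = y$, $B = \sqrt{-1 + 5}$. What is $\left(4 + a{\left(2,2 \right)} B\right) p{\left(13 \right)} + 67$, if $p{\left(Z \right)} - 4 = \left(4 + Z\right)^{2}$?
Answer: $2411$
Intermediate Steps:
$B = 2$ ($B = \sqrt{4} = 2$)
$p{\left(Z \right)} = 4 + \left(4 + Z\right)^{2}$
$\left(4 + a{\left(2,2 \right)} B\right) p{\left(13 \right)} + 67 = \left(4 + 2 \cdot 2\right) \left(4 + \left(4 + 13\right)^{2}\right) + 67 = \left(4 + 4\right) \left(4 + 17^{2}\right) + 67 = 8 \left(4 + 289\right) + 67 = 8 \cdot 293 + 67 = 2344 + 67 = 2411$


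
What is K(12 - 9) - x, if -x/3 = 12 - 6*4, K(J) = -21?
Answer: -57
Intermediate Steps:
x = 36 (x = -3*(12 - 6*4) = -3*(12 - 24) = -3*(-12) = 36)
K(12 - 9) - x = -21 - 1*36 = -21 - 36 = -57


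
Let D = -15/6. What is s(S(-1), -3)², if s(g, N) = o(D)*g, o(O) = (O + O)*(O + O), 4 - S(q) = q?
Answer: 15625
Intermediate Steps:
S(q) = 4 - q
D = -5/2 (D = -15/6 = -3*⅚ = -5/2 ≈ -2.5000)
o(O) = 4*O² (o(O) = (2*O)*(2*O) = 4*O²)
s(g, N) = 25*g (s(g, N) = (4*(-5/2)²)*g = (4*(25/4))*g = 25*g)
s(S(-1), -3)² = (25*(4 - 1*(-1)))² = (25*(4 + 1))² = (25*5)² = 125² = 15625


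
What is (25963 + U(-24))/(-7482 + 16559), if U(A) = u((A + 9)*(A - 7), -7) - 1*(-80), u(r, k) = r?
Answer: 26508/9077 ≈ 2.9203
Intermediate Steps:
U(A) = 80 + (-7 + A)*(9 + A) (U(A) = (A + 9)*(A - 7) - 1*(-80) = (9 + A)*(-7 + A) + 80 = (-7 + A)*(9 + A) + 80 = 80 + (-7 + A)*(9 + A))
(25963 + U(-24))/(-7482 + 16559) = (25963 + (17 + (-24)² + 2*(-24)))/(-7482 + 16559) = (25963 + (17 + 576 - 48))/9077 = (25963 + 545)*(1/9077) = 26508*(1/9077) = 26508/9077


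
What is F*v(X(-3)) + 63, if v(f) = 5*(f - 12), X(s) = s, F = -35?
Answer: 2688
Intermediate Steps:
v(f) = -60 + 5*f (v(f) = 5*(-12 + f) = -60 + 5*f)
F*v(X(-3)) + 63 = -35*(-60 + 5*(-3)) + 63 = -35*(-60 - 15) + 63 = -35*(-75) + 63 = 2625 + 63 = 2688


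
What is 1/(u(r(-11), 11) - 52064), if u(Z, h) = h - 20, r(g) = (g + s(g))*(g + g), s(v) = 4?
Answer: -1/52073 ≈ -1.9204e-5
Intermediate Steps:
r(g) = 2*g*(4 + g) (r(g) = (g + 4)*(g + g) = (4 + g)*(2*g) = 2*g*(4 + g))
u(Z, h) = -20 + h
1/(u(r(-11), 11) - 52064) = 1/((-20 + 11) - 52064) = 1/(-9 - 52064) = 1/(-52073) = -1/52073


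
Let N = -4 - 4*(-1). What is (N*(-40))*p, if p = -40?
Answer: 0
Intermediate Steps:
N = 0 (N = -4 + 4 = 0)
(N*(-40))*p = (0*(-40))*(-40) = 0*(-40) = 0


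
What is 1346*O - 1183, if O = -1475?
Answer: -1986533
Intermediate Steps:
1346*O - 1183 = 1346*(-1475) - 1183 = -1985350 - 1183 = -1986533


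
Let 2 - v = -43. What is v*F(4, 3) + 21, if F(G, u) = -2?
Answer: -69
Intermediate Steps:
v = 45 (v = 2 - 1*(-43) = 2 + 43 = 45)
v*F(4, 3) + 21 = 45*(-2) + 21 = -90 + 21 = -69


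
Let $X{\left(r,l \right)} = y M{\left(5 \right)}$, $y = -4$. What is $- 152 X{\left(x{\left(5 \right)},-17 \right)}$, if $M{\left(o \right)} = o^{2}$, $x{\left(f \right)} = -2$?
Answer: $15200$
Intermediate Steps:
$X{\left(r,l \right)} = -100$ ($X{\left(r,l \right)} = - 4 \cdot 5^{2} = \left(-4\right) 25 = -100$)
$- 152 X{\left(x{\left(5 \right)},-17 \right)} = \left(-152\right) \left(-100\right) = 15200$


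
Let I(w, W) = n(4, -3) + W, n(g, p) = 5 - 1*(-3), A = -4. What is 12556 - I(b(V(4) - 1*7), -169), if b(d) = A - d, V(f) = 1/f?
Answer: 12717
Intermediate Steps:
n(g, p) = 8 (n(g, p) = 5 + 3 = 8)
b(d) = -4 - d
I(w, W) = 8 + W
12556 - I(b(V(4) - 1*7), -169) = 12556 - (8 - 169) = 12556 - 1*(-161) = 12556 + 161 = 12717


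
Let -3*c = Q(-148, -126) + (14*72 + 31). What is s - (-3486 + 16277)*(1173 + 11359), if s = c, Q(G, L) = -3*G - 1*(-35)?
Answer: -160297318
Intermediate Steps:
Q(G, L) = 35 - 3*G (Q(G, L) = -3*G + 35 = 35 - 3*G)
c = -506 (c = -((35 - 3*(-148)) + (14*72 + 31))/3 = -((35 + 444) + (1008 + 31))/3 = -(479 + 1039)/3 = -1/3*1518 = -506)
s = -506
s - (-3486 + 16277)*(1173 + 11359) = -506 - (-3486 + 16277)*(1173 + 11359) = -506 - 12791*12532 = -506 - 1*160296812 = -506 - 160296812 = -160297318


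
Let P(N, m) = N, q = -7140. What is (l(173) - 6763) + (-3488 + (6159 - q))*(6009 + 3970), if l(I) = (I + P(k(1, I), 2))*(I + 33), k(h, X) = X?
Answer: 97968482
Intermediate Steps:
l(I) = 2*I*(33 + I) (l(I) = (I + I)*(I + 33) = (2*I)*(33 + I) = 2*I*(33 + I))
(l(173) - 6763) + (-3488 + (6159 - q))*(6009 + 3970) = (2*173*(33 + 173) - 6763) + (-3488 + (6159 - 1*(-7140)))*(6009 + 3970) = (2*173*206 - 6763) + (-3488 + (6159 + 7140))*9979 = (71276 - 6763) + (-3488 + 13299)*9979 = 64513 + 9811*9979 = 64513 + 97903969 = 97968482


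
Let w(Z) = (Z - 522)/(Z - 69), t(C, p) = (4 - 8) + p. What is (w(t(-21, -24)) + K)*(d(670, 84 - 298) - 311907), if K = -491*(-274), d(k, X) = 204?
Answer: -4067832622644/97 ≈ -4.1936e+10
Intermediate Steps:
t(C, p) = -4 + p
K = 134534
w(Z) = (-522 + Z)/(-69 + Z)
(w(t(-21, -24)) + K)*(d(670, 84 - 298) - 311907) = ((-522 + (-4 - 24))/(-69 + (-4 - 24)) + 134534)*(204 - 311907) = ((-522 - 28)/(-69 - 28) + 134534)*(-311703) = (-550/(-97) + 134534)*(-311703) = (-1/97*(-550) + 134534)*(-311703) = (550/97 + 134534)*(-311703) = (13050348/97)*(-311703) = -4067832622644/97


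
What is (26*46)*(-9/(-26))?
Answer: 414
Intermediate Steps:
(26*46)*(-9/(-26)) = 1196*(-9*(-1/26)) = 1196*(9/26) = 414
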